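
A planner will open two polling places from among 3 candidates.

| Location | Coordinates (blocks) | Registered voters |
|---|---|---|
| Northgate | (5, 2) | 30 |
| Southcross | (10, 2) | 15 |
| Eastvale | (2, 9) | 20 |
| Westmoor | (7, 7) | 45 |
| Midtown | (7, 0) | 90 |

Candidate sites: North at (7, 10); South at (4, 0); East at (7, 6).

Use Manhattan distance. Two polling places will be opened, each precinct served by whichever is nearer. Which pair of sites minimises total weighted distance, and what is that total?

Evaluate every pair (each demand assigned to the nearer of the two):
  {South, East}: total = 670
  {North, South}: total = 735
  {North, East}: total = 990
Best pair: {South, East} with total 670.

{South, East}, total 670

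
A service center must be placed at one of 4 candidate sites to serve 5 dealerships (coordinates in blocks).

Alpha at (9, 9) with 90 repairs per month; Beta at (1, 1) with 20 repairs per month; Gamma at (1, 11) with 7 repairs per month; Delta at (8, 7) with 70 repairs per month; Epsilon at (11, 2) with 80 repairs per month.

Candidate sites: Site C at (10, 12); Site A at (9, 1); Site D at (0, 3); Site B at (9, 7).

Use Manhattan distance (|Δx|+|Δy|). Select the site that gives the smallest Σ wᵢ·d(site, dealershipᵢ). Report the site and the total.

Total weighted distance at each candidate:
  Site C (10, 12): total = 2200
  Site A (9, 1): total = 1736
  Site D (0, 3): total = 3273
  Site B (9, 7): total = 1174
Minimum is at Site B with total 1174 blocks.

Site B, total 1174 blocks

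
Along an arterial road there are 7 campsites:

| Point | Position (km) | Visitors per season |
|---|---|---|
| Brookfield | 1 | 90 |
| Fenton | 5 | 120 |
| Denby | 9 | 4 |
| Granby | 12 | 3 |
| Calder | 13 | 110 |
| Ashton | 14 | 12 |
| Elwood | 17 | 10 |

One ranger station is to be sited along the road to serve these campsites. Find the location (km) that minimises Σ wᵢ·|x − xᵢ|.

For a sum of weighted absolute distances on a line, the optimum is the weighted median (not the mean). Total weight W = 349; half-weight = 174.5.
Sort by position and accumulate weight:
  km 1 (Brookfield, w=90) → cum 90
  km 5 (Fenton, w=120) → cum 210  ≥ 174.5 → median here
  km 9 (Denby, w=4) → cum 214
  km 12 (Granby, w=3) → cum 217
  km 13 (Calder, w=110) → cum 327
  km 14 (Ashton, w=12) → cum 339
  km 17 (Elwood, w=10) → cum 349
Optimal location: km 5.

x = 5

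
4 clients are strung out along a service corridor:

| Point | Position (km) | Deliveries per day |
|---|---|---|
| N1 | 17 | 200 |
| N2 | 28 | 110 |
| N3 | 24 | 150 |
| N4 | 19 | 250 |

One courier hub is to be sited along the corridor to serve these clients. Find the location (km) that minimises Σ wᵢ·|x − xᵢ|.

For a sum of weighted absolute distances on a line, the optimum is the weighted median (not the mean). Total weight W = 710; half-weight = 355.
Sort by position and accumulate weight:
  km 17 (N1, w=200) → cum 200
  km 19 (N4, w=250) → cum 450  ≥ 355 → median here
  km 24 (N3, w=150) → cum 600
  km 28 (N2, w=110) → cum 710
Optimal location: km 19.

x = 19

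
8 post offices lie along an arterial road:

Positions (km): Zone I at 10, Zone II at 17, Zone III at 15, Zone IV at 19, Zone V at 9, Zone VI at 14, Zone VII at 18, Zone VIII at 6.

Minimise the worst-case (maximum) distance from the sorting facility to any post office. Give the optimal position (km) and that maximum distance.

location 12.5, max distance 6.5

The 1-center on a line is the midpoint of the two extreme points: leftmost at 6, rightmost at 19.
Optimal location = (6 + 19)/2 = 12.5; maximum distance = (19 − 6)/2 = 6.5.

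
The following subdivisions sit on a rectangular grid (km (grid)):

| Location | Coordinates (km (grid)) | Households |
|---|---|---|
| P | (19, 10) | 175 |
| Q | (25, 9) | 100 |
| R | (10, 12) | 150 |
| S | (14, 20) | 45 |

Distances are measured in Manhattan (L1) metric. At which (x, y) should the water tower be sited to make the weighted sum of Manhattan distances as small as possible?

Manhattan distance separates: Σwᵢ(|x−xᵢ|+|y−yᵢ|) = Σwᵢ|x−xᵢ| + Σwᵢ|y−yᵢ|, so x and y are optimised independently as 1-D weighted medians.
Total weight W = 470; half = 235.
x-coordinate, sorted with cumulative weight:
  x=10 (R, w=150) cum 150
  x=14 (S, w=45) cum 195
  x=19 (P, w=175) cum 370  ← median
  x=25 (Q, w=100) cum 470
⇒ x* = 19
y-coordinate, sorted with cumulative weight:
  y=9 (Q, w=100) cum 100
  y=10 (P, w=175) cum 275  ← median
  y=12 (R, w=150) cum 425
  y=20 (S, w=45) cum 470
⇒ y* = 10

(19, 10)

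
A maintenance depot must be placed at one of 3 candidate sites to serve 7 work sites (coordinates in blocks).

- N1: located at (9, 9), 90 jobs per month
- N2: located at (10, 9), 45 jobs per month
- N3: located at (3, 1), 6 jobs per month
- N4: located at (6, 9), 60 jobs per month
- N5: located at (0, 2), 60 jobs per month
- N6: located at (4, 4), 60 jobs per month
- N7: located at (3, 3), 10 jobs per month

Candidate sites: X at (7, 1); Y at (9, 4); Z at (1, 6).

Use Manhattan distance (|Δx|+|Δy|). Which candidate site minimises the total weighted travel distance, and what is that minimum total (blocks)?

Y, total 2284 blocks

Total weighted distance at each candidate:
  X (7, 1): total = 2859
  Y (9, 4): total = 2284
  Z (1, 6): total = 2702
Minimum is at Y with total 2284 blocks.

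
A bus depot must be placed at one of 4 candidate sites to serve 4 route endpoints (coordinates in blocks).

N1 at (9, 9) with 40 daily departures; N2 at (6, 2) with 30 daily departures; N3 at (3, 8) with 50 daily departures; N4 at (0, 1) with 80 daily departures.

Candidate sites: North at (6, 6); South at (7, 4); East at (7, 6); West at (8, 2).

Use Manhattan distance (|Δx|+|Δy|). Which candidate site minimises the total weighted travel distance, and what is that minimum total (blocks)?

Total weighted distance at each candidate:
  North (6, 6): total = 1490
  South (7, 4): total = 1570
  East (7, 6): total = 1610
  West (8, 2): total = 1650
Minimum is at North with total 1490 blocks.

North, total 1490 blocks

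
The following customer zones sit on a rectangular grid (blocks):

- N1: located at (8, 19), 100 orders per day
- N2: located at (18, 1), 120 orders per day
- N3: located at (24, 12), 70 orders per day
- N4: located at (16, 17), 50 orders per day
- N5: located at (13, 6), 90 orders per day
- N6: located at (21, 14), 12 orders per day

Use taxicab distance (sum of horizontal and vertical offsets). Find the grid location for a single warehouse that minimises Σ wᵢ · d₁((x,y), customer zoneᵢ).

Manhattan distance separates: Σwᵢ(|x−xᵢ|+|y−yᵢ|) = Σwᵢ|x−xᵢ| + Σwᵢ|y−yᵢ|, so x and y are optimised independently as 1-D weighted medians.
Total weight W = 442; half = 221.
x-coordinate, sorted with cumulative weight:
  x=8 (N1, w=100) cum 100
  x=13 (N5, w=90) cum 190
  x=16 (N4, w=50) cum 240  ← median
  x=18 (N2, w=120) cum 360
  x=21 (N6, w=12) cum 372
  x=24 (N3, w=70) cum 442
⇒ x* = 16
y-coordinate, sorted with cumulative weight:
  y=1 (N2, w=120) cum 120
  y=6 (N5, w=90) cum 210
  y=12 (N3, w=70) cum 280  ← median
  y=14 (N6, w=12) cum 292
  y=17 (N4, w=50) cum 342
  y=19 (N1, w=100) cum 442
⇒ y* = 12

(16, 12)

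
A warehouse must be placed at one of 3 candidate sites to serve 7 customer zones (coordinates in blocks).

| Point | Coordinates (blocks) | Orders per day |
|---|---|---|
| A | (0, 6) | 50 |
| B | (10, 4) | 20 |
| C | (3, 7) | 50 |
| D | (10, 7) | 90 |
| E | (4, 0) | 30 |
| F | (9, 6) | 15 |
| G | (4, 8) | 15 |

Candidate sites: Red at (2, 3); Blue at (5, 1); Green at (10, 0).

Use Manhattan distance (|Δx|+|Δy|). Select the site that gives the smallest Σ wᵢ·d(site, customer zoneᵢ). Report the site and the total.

Red, total 2165 blocks

Total weighted distance at each candidate:
  Red (2, 3): total = 2165
  Blue (5, 1): total = 2365
  Green (10, 0): total = 2705
Minimum is at Red with total 2165 blocks.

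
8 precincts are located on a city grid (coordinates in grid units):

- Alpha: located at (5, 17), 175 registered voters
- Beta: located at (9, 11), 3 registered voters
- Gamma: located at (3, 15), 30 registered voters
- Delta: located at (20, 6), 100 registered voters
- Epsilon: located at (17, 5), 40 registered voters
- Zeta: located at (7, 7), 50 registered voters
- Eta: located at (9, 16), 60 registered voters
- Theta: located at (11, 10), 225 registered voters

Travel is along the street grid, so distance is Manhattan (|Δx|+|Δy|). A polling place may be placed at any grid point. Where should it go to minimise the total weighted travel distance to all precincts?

Manhattan distance separates: Σwᵢ(|x−xᵢ|+|y−yᵢ|) = Σwᵢ|x−xᵢ| + Σwᵢ|y−yᵢ|, so x and y are optimised independently as 1-D weighted medians.
Total weight W = 683; half = 341.5.
x-coordinate, sorted with cumulative weight:
  x=3 (Gamma, w=30) cum 30
  x=5 (Alpha, w=175) cum 205
  x=7 (Zeta, w=50) cum 255
  x=9 (Beta, w=3) cum 258
  x=9 (Eta, w=60) cum 318
  x=11 (Theta, w=225) cum 543  ← median
  x=17 (Epsilon, w=40) cum 583
  x=20 (Delta, w=100) cum 683
⇒ x* = 11
y-coordinate, sorted with cumulative weight:
  y=5 (Epsilon, w=40) cum 40
  y=6 (Delta, w=100) cum 140
  y=7 (Zeta, w=50) cum 190
  y=10 (Theta, w=225) cum 415  ← median
  y=11 (Beta, w=3) cum 418
  y=15 (Gamma, w=30) cum 448
  y=16 (Eta, w=60) cum 508
  y=17 (Alpha, w=175) cum 683
⇒ y* = 10

(11, 10)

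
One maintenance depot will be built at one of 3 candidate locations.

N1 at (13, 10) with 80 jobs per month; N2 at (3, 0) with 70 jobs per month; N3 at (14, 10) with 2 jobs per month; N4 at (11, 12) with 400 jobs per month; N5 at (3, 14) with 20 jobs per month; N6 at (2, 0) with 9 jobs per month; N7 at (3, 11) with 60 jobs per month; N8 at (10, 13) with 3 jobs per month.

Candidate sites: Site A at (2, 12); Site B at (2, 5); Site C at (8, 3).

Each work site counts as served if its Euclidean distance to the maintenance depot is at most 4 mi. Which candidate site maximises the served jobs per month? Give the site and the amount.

Site A, covering 80

Coverage radius r = 4 mi; a point is covered iff (Δx)²+(Δy)² ≤ 4² = 16.
  Site A (2, 12): covers {N5, N7} → 80
  Site B (2, 5): covers {none} → 0
  Site C (8, 3): covers {none} → 0
Maximum coverage at Site A: 80 jobs per month.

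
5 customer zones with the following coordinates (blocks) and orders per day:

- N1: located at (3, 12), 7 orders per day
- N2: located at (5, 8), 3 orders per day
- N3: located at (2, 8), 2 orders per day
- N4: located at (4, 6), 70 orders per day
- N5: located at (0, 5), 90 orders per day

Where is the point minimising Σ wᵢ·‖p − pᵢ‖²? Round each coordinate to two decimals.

The minimiser of Σwᵢ‖p−pᵢ‖² is the weighted centroid p* = (Σwᵢpᵢ)/(Σwᵢ).
Σwᵢ = 172.
Σwᵢxᵢ = 7·3 + 3·5 + 2·2 + 70·4 + 90·0 = 320.
Σwᵢyᵢ = 7·12 + 3·8 + 2·8 + 70·6 + 90·5 = 994.
x* = 320/172 = 1.86, y* = 994/172 = 5.78.

(1.86, 5.78)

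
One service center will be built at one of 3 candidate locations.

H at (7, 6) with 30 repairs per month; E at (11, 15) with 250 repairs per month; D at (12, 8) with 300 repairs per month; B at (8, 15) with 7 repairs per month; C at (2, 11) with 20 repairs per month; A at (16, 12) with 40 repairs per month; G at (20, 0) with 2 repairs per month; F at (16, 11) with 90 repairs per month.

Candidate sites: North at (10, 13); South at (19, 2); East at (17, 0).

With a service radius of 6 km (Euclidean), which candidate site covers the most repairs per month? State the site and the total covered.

Coverage radius r = 6 km; a point is covered iff (Δx)²+(Δy)² ≤ 6² = 36.
  North (10, 13): covers {E, D, B} → 557
  South (19, 2): covers {G} → 2
  East (17, 0): covers {G} → 2
Maximum coverage at North: 557 repairs per month.

North, covering 557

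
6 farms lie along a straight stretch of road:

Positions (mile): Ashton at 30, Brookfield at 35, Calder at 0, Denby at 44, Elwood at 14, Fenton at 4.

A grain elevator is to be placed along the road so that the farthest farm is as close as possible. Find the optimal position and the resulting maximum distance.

location 22, max distance 22

The 1-center on a line is the midpoint of the two extreme points: leftmost at 0, rightmost at 44.
Optimal location = (0 + 44)/2 = 22; maximum distance = (44 − 0)/2 = 22.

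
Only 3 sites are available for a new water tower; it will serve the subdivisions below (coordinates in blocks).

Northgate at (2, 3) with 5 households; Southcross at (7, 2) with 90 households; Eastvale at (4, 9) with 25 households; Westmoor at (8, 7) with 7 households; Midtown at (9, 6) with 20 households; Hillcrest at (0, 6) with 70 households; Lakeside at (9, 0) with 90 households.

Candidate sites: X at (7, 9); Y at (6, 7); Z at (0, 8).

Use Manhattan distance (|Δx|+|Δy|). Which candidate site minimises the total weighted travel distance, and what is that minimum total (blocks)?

Total weighted distance at each candidate:
  X (7, 9): total = 2571
  Y (6, 7): total = 2164
  Z (0, 8): total = 3283
Minimum is at Y with total 2164 blocks.

Y, total 2164 blocks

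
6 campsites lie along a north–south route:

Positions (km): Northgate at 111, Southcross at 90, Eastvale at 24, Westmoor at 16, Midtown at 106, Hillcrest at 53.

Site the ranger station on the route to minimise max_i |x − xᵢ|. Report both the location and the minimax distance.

The 1-center on a line is the midpoint of the two extreme points: leftmost at 16, rightmost at 111.
Optimal location = (16 + 111)/2 = 63.5; maximum distance = (111 − 16)/2 = 47.5.

location 63.5, max distance 47.5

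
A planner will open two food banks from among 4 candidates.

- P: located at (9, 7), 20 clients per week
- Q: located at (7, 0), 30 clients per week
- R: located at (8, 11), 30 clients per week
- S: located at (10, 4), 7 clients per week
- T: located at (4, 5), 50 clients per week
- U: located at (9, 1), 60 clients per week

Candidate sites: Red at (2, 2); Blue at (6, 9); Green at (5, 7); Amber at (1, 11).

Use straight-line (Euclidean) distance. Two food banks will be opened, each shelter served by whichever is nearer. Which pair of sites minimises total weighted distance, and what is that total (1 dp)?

{Blue, Green}, total 960.7

Evaluate every pair (each demand assigned to the nearer of the two):
  {Blue, Green}: total = 960.7
  {Red, Blue}: total = 967.9
  {Red, Green}: total = 968.4
  {Green, Amber}: total = 1033.7
  {Red, Amber}: total = 1205.9
  {Blue, Amber}: total = 1209.7
Best pair: {Blue, Green} with total 960.7.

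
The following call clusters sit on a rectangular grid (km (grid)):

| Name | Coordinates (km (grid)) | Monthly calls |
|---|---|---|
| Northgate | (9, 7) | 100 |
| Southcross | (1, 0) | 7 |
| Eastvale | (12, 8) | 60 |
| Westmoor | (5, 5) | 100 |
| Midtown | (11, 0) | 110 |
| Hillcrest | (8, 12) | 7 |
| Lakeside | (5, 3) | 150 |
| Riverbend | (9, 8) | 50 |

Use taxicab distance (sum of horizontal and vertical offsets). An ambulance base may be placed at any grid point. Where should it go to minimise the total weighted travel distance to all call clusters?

(9, 5)

Manhattan distance separates: Σwᵢ(|x−xᵢ|+|y−yᵢ|) = Σwᵢ|x−xᵢ| + Σwᵢ|y−yᵢ|, so x and y are optimised independently as 1-D weighted medians.
Total weight W = 584; half = 292.
x-coordinate, sorted with cumulative weight:
  x=1 (Southcross, w=7) cum 7
  x=5 (Westmoor, w=100) cum 107
  x=5 (Lakeside, w=150) cum 257
  x=8 (Hillcrest, w=7) cum 264
  x=9 (Northgate, w=100) cum 364  ← median
  x=9 (Riverbend, w=50) cum 414
  x=11 (Midtown, w=110) cum 524
  x=12 (Eastvale, w=60) cum 584
⇒ x* = 9
y-coordinate, sorted with cumulative weight:
  y=0 (Southcross, w=7) cum 7
  y=0 (Midtown, w=110) cum 117
  y=3 (Lakeside, w=150) cum 267
  y=5 (Westmoor, w=100) cum 367  ← median
  y=7 (Northgate, w=100) cum 467
  y=8 (Eastvale, w=60) cum 527
  y=8 (Riverbend, w=50) cum 577
  y=12 (Hillcrest, w=7) cum 584
⇒ y* = 5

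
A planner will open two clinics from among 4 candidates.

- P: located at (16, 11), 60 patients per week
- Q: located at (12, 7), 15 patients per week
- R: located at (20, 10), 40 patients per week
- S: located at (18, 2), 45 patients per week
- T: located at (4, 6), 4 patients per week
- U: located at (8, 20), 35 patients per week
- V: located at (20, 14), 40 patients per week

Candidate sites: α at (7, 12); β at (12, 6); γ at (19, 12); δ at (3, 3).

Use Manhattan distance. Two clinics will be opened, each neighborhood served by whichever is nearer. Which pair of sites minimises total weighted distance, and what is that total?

Evaluate every pair (each demand assigned to the nearer of the two):
  {α, γ}: total = 1476
  {β, γ}: total = 1607
  {γ, δ}: total = 1836
  {α, β}: total = 2432
  {β, δ}: total = 2771
  {α, δ}: total = 3001
Best pair: {α, γ} with total 1476.

{α, γ}, total 1476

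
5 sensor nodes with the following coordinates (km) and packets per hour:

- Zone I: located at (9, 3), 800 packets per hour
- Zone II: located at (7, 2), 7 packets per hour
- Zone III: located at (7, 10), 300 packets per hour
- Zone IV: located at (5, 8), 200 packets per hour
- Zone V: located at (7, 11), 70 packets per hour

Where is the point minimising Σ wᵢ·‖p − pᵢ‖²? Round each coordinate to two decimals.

(7.87, 5.65)

The minimiser of Σwᵢ‖p−pᵢ‖² is the weighted centroid p* = (Σwᵢpᵢ)/(Σwᵢ).
Σwᵢ = 1377.
Σwᵢxᵢ = 800·9 + 7·7 + 300·7 + 200·5 + 70·7 = 10839.
Σwᵢyᵢ = 800·3 + 7·2 + 300·10 + 200·8 + 70·11 = 7784.
x* = 10839/1377 = 7.87, y* = 7784/1377 = 5.65.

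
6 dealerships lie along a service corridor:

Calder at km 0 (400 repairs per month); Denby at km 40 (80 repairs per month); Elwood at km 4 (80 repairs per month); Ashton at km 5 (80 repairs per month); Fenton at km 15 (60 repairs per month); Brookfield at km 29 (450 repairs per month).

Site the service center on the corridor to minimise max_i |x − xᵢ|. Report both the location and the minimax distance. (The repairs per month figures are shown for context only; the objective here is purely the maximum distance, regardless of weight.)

location 20, max distance 20

The 1-center on a line is the midpoint of the two extreme points: leftmost at 0, rightmost at 40.
Optimal location = (0 + 40)/2 = 20; maximum distance = (40 − 0)/2 = 20.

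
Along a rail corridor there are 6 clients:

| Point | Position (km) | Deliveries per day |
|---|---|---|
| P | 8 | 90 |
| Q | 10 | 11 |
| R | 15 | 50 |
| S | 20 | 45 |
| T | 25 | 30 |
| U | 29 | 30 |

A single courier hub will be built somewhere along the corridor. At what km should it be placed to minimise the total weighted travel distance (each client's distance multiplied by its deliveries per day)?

For a sum of weighted absolute distances on a line, the optimum is the weighted median (not the mean). Total weight W = 256; half-weight = 128.
Sort by position and accumulate weight:
  km 8 (P, w=90) → cum 90
  km 10 (Q, w=11) → cum 101
  km 15 (R, w=50) → cum 151  ≥ 128 → median here
  km 20 (S, w=45) → cum 196
  km 25 (T, w=30) → cum 226
  km 29 (U, w=30) → cum 256
Optimal location: km 15.

x = 15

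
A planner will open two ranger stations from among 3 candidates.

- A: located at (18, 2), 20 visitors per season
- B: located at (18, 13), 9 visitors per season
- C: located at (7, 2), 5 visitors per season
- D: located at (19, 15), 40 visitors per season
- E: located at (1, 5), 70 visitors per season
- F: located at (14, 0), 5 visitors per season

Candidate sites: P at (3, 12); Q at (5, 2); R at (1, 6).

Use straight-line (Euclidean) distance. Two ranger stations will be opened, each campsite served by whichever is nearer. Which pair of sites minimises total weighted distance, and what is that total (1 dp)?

{Q, R}, total 1303.6

Evaluate every pair (each demand assigned to the nearer of the two):
  {Q, R}: total = 1303.6
  {P, R}: total = 1313.4
  {P, Q}: total = 1452.6
Best pair: {Q, R} with total 1303.6.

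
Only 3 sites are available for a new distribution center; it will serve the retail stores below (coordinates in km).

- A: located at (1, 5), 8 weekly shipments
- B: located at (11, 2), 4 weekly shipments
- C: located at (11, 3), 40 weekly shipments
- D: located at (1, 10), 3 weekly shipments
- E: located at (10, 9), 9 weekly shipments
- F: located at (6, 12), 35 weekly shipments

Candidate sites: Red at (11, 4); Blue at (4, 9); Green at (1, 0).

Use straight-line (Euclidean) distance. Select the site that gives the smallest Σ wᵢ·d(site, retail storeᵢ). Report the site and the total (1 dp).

Red, total 539.5 km

Total weighted distance at each candidate:
  Red (11, 4): total = 539.5
  Blue (4, 9): total = 638.1
  Green (1, 0): total = 1098.0
Minimum is at Red with total 539.5 km.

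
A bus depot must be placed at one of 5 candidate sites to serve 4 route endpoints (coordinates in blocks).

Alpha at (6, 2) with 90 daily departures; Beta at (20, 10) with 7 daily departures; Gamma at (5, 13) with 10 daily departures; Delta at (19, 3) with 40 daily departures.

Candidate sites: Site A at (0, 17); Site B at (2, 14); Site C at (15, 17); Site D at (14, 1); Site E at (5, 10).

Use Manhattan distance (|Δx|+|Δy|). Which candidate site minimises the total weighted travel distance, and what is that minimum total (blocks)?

Total weighted distance at each candidate:
  Site A (0, 17): total = 3489
  Site B (2, 14): total = 2754
  Site C (15, 17): total = 3104
  Site D (14, 1): total = 1405
  Site E (5, 10): total = 1785
Minimum is at Site D with total 1405 blocks.

Site D, total 1405 blocks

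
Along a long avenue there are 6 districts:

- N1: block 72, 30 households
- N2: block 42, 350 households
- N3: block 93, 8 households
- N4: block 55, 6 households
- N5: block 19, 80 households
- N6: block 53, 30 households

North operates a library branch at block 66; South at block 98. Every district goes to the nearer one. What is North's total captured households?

496

The indifferent point is the midpoint (66+98)/2 = 82; districts left of it (closer to North at 66) go to North, those right go to South.
  N5 at 19 (w=80) → North
  N2 at 42 (w=350) → North
  N6 at 53 (w=30) → North
  N4 at 55 (w=6) → North
  N1 at 72 (w=30) → North
  N3 at 93 (w=8) → South
North captures 496; South captures 8.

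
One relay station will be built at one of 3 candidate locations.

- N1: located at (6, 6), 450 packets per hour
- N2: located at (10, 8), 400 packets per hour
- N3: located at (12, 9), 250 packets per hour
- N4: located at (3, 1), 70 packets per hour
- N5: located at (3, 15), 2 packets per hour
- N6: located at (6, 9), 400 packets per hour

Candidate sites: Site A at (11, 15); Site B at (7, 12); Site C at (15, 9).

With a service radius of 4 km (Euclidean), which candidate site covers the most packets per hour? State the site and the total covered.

Site B, covering 400

Coverage radius r = 4 km; a point is covered iff (Δx)²+(Δy)² ≤ 4² = 16.
  Site A (11, 15): covers {none} → 0
  Site B (7, 12): covers {N6} → 400
  Site C (15, 9): covers {N3} → 250
Maximum coverage at Site B: 400 packets per hour.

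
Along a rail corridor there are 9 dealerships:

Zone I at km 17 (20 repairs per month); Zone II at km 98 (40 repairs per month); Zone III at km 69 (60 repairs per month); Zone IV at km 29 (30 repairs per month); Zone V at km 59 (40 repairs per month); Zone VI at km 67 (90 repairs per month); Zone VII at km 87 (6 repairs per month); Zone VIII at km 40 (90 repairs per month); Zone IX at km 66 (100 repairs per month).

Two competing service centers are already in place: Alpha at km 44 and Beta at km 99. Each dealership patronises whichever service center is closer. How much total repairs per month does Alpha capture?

430

The indifferent point is the midpoint (44+99)/2 = 71.5; dealerships left of it (closer to Alpha at 44) go to Alpha, those right go to Beta.
  Zone I at 17 (w=20) → Alpha
  Zone IV at 29 (w=30) → Alpha
  Zone VIII at 40 (w=90) → Alpha
  Zone V at 59 (w=40) → Alpha
  Zone IX at 66 (w=100) → Alpha
  Zone VI at 67 (w=90) → Alpha
  Zone III at 69 (w=60) → Alpha
  Zone VII at 87 (w=6) → Beta
  Zone II at 98 (w=40) → Beta
Alpha captures 430; Beta captures 46.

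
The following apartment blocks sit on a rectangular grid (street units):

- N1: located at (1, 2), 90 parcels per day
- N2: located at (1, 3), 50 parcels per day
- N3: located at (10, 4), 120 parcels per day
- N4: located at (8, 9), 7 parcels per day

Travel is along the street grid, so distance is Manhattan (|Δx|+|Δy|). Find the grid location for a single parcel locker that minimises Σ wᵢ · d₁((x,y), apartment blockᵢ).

(1, 3)

Manhattan distance separates: Σwᵢ(|x−xᵢ|+|y−yᵢ|) = Σwᵢ|x−xᵢ| + Σwᵢ|y−yᵢ|, so x and y are optimised independently as 1-D weighted medians.
Total weight W = 267; half = 133.5.
x-coordinate, sorted with cumulative weight:
  x=1 (N1, w=90) cum 90
  x=1 (N2, w=50) cum 140  ← median
  x=8 (N4, w=7) cum 147
  x=10 (N3, w=120) cum 267
⇒ x* = 1
y-coordinate, sorted with cumulative weight:
  y=2 (N1, w=90) cum 90
  y=3 (N2, w=50) cum 140  ← median
  y=4 (N3, w=120) cum 260
  y=9 (N4, w=7) cum 267
⇒ y* = 3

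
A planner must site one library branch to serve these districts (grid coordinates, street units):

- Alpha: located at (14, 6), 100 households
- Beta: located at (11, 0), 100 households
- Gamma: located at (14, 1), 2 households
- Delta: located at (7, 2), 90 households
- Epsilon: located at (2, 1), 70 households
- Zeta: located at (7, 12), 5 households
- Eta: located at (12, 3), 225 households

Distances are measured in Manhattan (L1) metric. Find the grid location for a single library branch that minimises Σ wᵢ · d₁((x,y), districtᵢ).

(12, 3)

Manhattan distance separates: Σwᵢ(|x−xᵢ|+|y−yᵢ|) = Σwᵢ|x−xᵢ| + Σwᵢ|y−yᵢ|, so x and y are optimised independently as 1-D weighted medians.
Total weight W = 592; half = 296.
x-coordinate, sorted with cumulative weight:
  x=2 (Epsilon, w=70) cum 70
  x=7 (Delta, w=90) cum 160
  x=7 (Zeta, w=5) cum 165
  x=11 (Beta, w=100) cum 265
  x=12 (Eta, w=225) cum 490  ← median
  x=14 (Alpha, w=100) cum 590
  x=14 (Gamma, w=2) cum 592
⇒ x* = 12
y-coordinate, sorted with cumulative weight:
  y=0 (Beta, w=100) cum 100
  y=1 (Gamma, w=2) cum 102
  y=1 (Epsilon, w=70) cum 172
  y=2 (Delta, w=90) cum 262
  y=3 (Eta, w=225) cum 487  ← median
  y=6 (Alpha, w=100) cum 587
  y=12 (Zeta, w=5) cum 592
⇒ y* = 3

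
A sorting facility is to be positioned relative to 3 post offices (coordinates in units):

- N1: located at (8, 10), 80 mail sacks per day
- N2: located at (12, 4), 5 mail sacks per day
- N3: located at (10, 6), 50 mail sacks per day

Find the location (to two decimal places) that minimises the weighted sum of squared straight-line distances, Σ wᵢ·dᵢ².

The minimiser of Σwᵢ‖p−pᵢ‖² is the weighted centroid p* = (Σwᵢpᵢ)/(Σwᵢ).
Σwᵢ = 135.
Σwᵢxᵢ = 80·8 + 5·12 + 50·10 = 1200.
Σwᵢyᵢ = 80·10 + 5·4 + 50·6 = 1120.
x* = 1200/135 = 8.89, y* = 1120/135 = 8.30.

(8.89, 8.30)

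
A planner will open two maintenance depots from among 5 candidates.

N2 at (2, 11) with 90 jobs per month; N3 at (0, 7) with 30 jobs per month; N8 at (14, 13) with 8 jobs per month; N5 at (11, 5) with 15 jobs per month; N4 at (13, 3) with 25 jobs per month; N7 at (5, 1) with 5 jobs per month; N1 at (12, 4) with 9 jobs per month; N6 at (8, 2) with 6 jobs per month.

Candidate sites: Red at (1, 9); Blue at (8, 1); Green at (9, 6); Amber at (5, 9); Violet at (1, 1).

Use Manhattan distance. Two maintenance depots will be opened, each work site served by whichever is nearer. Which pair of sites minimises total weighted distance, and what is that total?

Evaluate every pair (each demand assigned to the nearer of the two):
  {Red, Green}: total = 796
  {Red, Blue}: total = 860
  {Green, Amber}: total = 1091
  {Blue, Amber}: total = 1128
  {Red, Amber}: total = 1172
  {Red, Violet}: total = 1250
  {Amber, Violet}: total = 1440
  {Green, Violet}: total = 1611
  {Blue, Violet}: total = 1708
  {Blue, Green}: total = 1762
Best pair: {Red, Green} with total 796.

{Red, Green}, total 796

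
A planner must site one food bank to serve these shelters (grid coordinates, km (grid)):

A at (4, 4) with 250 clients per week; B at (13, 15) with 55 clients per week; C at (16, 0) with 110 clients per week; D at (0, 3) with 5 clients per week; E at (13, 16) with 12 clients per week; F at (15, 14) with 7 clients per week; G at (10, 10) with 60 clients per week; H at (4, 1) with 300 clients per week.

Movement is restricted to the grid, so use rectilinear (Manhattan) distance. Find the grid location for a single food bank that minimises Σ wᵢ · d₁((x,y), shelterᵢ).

(4, 1)

Manhattan distance separates: Σwᵢ(|x−xᵢ|+|y−yᵢ|) = Σwᵢ|x−xᵢ| + Σwᵢ|y−yᵢ|, so x and y are optimised independently as 1-D weighted medians.
Total weight W = 799; half = 399.5.
x-coordinate, sorted with cumulative weight:
  x=0 (D, w=5) cum 5
  x=4 (A, w=250) cum 255
  x=4 (H, w=300) cum 555  ← median
  x=10 (G, w=60) cum 615
  x=13 (B, w=55) cum 670
  x=13 (E, w=12) cum 682
  x=15 (F, w=7) cum 689
  x=16 (C, w=110) cum 799
⇒ x* = 4
y-coordinate, sorted with cumulative weight:
  y=0 (C, w=110) cum 110
  y=1 (H, w=300) cum 410  ← median
  y=3 (D, w=5) cum 415
  y=4 (A, w=250) cum 665
  y=10 (G, w=60) cum 725
  y=14 (F, w=7) cum 732
  y=15 (B, w=55) cum 787
  y=16 (E, w=12) cum 799
⇒ y* = 1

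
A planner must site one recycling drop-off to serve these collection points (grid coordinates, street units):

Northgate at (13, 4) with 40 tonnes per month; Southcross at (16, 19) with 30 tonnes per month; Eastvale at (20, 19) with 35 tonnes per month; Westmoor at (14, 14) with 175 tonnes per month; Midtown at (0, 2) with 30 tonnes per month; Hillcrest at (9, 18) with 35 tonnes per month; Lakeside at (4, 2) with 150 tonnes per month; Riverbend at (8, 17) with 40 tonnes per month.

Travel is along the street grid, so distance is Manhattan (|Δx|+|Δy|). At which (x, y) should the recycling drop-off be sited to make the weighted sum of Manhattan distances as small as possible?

(13, 14)

Manhattan distance separates: Σwᵢ(|x−xᵢ|+|y−yᵢ|) = Σwᵢ|x−xᵢ| + Σwᵢ|y−yᵢ|, so x and y are optimised independently as 1-D weighted medians.
Total weight W = 535; half = 267.5.
x-coordinate, sorted with cumulative weight:
  x=0 (Midtown, w=30) cum 30
  x=4 (Lakeside, w=150) cum 180
  x=8 (Riverbend, w=40) cum 220
  x=9 (Hillcrest, w=35) cum 255
  x=13 (Northgate, w=40) cum 295  ← median
  x=14 (Westmoor, w=175) cum 470
  x=16 (Southcross, w=30) cum 500
  x=20 (Eastvale, w=35) cum 535
⇒ x* = 13
y-coordinate, sorted with cumulative weight:
  y=2 (Midtown, w=30) cum 30
  y=2 (Lakeside, w=150) cum 180
  y=4 (Northgate, w=40) cum 220
  y=14 (Westmoor, w=175) cum 395  ← median
  y=17 (Riverbend, w=40) cum 435
  y=18 (Hillcrest, w=35) cum 470
  y=19 (Southcross, w=30) cum 500
  y=19 (Eastvale, w=35) cum 535
⇒ y* = 14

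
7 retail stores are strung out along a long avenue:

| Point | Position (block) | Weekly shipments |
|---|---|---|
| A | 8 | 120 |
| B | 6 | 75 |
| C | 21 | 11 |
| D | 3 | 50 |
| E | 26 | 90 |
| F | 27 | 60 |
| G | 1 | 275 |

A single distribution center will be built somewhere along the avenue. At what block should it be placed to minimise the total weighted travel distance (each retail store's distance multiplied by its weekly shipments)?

For a sum of weighted absolute distances on a line, the optimum is the weighted median (not the mean). Total weight W = 681; half-weight = 340.5.
Sort by position and accumulate weight:
  block 1 (G, w=275) → cum 275
  block 3 (D, w=50) → cum 325
  block 6 (B, w=75) → cum 400  ≥ 340.5 → median here
  block 8 (A, w=120) → cum 520
  block 21 (C, w=11) → cum 531
  block 26 (E, w=90) → cum 621
  block 27 (F, w=60) → cum 681
Optimal location: block 6.

x = 6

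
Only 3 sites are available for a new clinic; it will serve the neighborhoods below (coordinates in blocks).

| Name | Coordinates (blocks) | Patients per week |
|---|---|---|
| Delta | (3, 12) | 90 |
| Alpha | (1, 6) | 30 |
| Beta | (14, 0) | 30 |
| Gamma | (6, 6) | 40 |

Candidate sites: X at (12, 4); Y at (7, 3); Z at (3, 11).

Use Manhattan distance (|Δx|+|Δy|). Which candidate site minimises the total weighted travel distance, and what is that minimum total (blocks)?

Z, total 1280 blocks

Total weighted distance at each candidate:
  X (12, 4): total = 2420
  Y (7, 3): total = 1900
  Z (3, 11): total = 1280
Minimum is at Z with total 1280 blocks.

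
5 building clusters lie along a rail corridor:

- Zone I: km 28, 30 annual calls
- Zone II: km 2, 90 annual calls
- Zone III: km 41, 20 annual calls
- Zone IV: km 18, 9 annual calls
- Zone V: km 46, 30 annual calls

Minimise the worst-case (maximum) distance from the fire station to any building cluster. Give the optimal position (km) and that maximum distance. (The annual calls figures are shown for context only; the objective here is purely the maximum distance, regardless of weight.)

location 24, max distance 22

The 1-center on a line is the midpoint of the two extreme points: leftmost at 2, rightmost at 46.
Optimal location = (2 + 46)/2 = 24; maximum distance = (46 − 2)/2 = 22.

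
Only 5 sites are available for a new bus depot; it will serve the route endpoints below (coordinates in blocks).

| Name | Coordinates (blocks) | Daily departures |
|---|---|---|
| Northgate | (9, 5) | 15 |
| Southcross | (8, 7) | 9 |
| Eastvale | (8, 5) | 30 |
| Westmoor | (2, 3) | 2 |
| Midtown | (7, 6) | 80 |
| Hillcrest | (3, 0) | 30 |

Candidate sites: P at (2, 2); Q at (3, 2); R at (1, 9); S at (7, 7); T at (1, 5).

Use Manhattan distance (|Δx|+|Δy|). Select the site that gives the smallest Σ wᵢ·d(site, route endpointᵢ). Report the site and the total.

Total weighted distance at each candidate:
  P (2, 2): total = 1331
  Q (3, 2): total = 1169
  R (1, 9): total = 1655
  S (7, 7): total = 587
  T (1, 5): total = 1187
Minimum is at S with total 587 blocks.

S, total 587 blocks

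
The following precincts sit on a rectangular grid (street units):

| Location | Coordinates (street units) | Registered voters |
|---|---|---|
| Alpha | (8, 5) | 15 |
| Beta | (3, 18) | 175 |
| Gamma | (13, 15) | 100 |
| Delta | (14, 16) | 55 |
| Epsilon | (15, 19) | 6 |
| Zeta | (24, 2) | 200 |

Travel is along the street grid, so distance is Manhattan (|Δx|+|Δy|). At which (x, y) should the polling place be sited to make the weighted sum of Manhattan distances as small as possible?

(13, 15)

Manhattan distance separates: Σwᵢ(|x−xᵢ|+|y−yᵢ|) = Σwᵢ|x−xᵢ| + Σwᵢ|y−yᵢ|, so x and y are optimised independently as 1-D weighted medians.
Total weight W = 551; half = 275.5.
x-coordinate, sorted with cumulative weight:
  x=3 (Beta, w=175) cum 175
  x=8 (Alpha, w=15) cum 190
  x=13 (Gamma, w=100) cum 290  ← median
  x=14 (Delta, w=55) cum 345
  x=15 (Epsilon, w=6) cum 351
  x=24 (Zeta, w=200) cum 551
⇒ x* = 13
y-coordinate, sorted with cumulative weight:
  y=2 (Zeta, w=200) cum 200
  y=5 (Alpha, w=15) cum 215
  y=15 (Gamma, w=100) cum 315  ← median
  y=16 (Delta, w=55) cum 370
  y=18 (Beta, w=175) cum 545
  y=19 (Epsilon, w=6) cum 551
⇒ y* = 15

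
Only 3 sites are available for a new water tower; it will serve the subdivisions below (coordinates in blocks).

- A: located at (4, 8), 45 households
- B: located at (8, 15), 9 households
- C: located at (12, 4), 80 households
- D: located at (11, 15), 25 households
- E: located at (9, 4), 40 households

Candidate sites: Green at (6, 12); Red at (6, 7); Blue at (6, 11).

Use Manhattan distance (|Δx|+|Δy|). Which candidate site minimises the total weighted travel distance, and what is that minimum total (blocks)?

Total weighted distance at each candidate:
  Green (6, 12): total = 2075
  Red (6, 7): total = 1510
  Blue (6, 11): total = 1944
Minimum is at Red with total 1510 blocks.

Red, total 1510 blocks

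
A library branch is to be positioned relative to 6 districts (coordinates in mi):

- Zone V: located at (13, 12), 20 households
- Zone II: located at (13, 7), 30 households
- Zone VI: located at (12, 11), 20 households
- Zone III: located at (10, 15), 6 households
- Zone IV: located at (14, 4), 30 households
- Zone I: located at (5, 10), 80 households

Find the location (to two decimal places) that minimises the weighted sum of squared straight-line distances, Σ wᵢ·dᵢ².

The minimiser of Σwᵢ‖p−pᵢ‖² is the weighted centroid p* = (Σwᵢpᵢ)/(Σwᵢ).
Σwᵢ = 186.
Σwᵢxᵢ = 20·13 + 30·13 + 20·12 + 6·10 + 30·14 + 80·5 = 1770.
Σwᵢyᵢ = 20·12 + 30·7 + 20·11 + 6·15 + 30·4 + 80·10 = 1680.
x* = 1770/186 = 9.52, y* = 1680/186 = 9.03.

(9.52, 9.03)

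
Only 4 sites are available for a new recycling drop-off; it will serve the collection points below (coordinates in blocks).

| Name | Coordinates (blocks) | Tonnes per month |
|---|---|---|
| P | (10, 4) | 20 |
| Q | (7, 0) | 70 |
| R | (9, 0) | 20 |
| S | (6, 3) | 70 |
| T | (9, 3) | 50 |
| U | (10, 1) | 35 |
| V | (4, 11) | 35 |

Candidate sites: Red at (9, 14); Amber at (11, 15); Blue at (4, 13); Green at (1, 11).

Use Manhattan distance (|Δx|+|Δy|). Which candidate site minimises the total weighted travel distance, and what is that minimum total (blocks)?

Total weighted distance at each candidate:
  Red (9, 14): total = 3920
  Amber (11, 15): total = 4710
  Blue (4, 13): total = 4070
  Green (1, 11): total = 4370
Minimum is at Red with total 3920 blocks.

Red, total 3920 blocks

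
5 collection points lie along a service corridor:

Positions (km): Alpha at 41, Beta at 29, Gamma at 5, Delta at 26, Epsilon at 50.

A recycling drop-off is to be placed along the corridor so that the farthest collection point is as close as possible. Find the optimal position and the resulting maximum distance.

location 27.5, max distance 22.5

The 1-center on a line is the midpoint of the two extreme points: leftmost at 5, rightmost at 50.
Optimal location = (5 + 50)/2 = 27.5; maximum distance = (50 − 5)/2 = 22.5.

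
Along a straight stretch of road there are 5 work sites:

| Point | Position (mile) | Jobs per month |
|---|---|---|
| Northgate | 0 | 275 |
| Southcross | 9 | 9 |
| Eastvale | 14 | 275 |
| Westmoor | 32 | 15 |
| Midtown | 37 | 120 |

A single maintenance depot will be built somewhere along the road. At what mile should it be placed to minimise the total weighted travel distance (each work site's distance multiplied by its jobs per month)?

For a sum of weighted absolute distances on a line, the optimum is the weighted median (not the mean). Total weight W = 694; half-weight = 347.
Sort by position and accumulate weight:
  mile 0 (Northgate, w=275) → cum 275
  mile 9 (Southcross, w=9) → cum 284
  mile 14 (Eastvale, w=275) → cum 559  ≥ 347 → median here
  mile 32 (Westmoor, w=15) → cum 574
  mile 37 (Midtown, w=120) → cum 694
Optimal location: mile 14.

x = 14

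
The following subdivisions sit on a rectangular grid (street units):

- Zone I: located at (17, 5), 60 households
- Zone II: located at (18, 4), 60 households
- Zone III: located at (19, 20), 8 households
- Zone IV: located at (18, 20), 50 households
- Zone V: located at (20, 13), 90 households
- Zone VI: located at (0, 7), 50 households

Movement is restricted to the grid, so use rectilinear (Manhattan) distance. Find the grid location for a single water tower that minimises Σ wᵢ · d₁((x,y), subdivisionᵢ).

Manhattan distance separates: Σwᵢ(|x−xᵢ|+|y−yᵢ|) = Σwᵢ|x−xᵢ| + Σwᵢ|y−yᵢ|, so x and y are optimised independently as 1-D weighted medians.
Total weight W = 318; half = 159.
x-coordinate, sorted with cumulative weight:
  x=0 (Zone VI, w=50) cum 50
  x=17 (Zone I, w=60) cum 110
  x=18 (Zone II, w=60) cum 170  ← median
  x=18 (Zone IV, w=50) cum 220
  x=19 (Zone III, w=8) cum 228
  x=20 (Zone V, w=90) cum 318
⇒ x* = 18
y-coordinate, sorted with cumulative weight:
  y=4 (Zone II, w=60) cum 60
  y=5 (Zone I, w=60) cum 120
  y=7 (Zone VI, w=50) cum 170  ← median
  y=13 (Zone V, w=90) cum 260
  y=20 (Zone III, w=8) cum 268
  y=20 (Zone IV, w=50) cum 318
⇒ y* = 7

(18, 7)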